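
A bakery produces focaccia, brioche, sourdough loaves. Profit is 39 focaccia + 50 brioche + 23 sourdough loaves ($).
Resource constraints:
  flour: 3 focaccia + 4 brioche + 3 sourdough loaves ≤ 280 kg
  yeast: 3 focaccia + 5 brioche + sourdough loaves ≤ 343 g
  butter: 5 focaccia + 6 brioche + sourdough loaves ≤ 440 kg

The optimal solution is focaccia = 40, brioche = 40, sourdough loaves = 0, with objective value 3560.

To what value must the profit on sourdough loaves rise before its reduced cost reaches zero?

Check each constraint at x*: flour 280/280 (tight); yeast 320/343 (slack 23); butter 440/440 (tight).
Since yeast is not tight, its dual is 0.
From A_Bᵀ y = c: 3·y_flour + 5·y_butter = 39; 4·y_flour + 6·y_butter = 50.
→ y_flour = 8 and y_butter = 3.
sourdough loaves enters the basis when its profit ≥ yᵀa₃ = 8·3 + 3·1 = 27.

27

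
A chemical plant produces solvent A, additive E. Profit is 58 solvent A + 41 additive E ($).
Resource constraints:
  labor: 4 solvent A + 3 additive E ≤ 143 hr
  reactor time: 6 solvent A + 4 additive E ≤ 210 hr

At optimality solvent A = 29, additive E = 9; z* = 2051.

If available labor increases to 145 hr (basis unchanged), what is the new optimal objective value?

At the optimum: labor uses 143 of 143 (binding); reactor time uses 210 of 210 (binding).
The binding rows give the dual system: 4·y_labor + 6·y_reactor time = 58 and 3·y_labor + 4·y_reactor time = 41.
→ y_labor = 7 and y_reactor time = 5.
Δz = y_labor·Δb = 7 × (2) = 14, so new z* = 2051 + 14 = 2065.

2065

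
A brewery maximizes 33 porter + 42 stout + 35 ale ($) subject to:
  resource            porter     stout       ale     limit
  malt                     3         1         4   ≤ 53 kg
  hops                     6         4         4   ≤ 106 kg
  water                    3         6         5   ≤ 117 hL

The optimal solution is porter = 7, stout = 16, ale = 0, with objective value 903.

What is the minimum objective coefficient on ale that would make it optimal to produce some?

Check each constraint at x*: malt 37/53 (slack 16); hops 106/106 (tight); water 117/117 (tight).
By complementary slackness, y = 0 for the non-binding constraint.
From A_Bᵀ y = c: 6·y_hops + 3·y_water = 33; 4·y_hops + 6·y_water = 42.
This yields shadow prices y_hops = 3, y_water = 5.
ale enters the basis when its profit ≥ yᵀa₃ = 3·4 + 5·5 = 37.

37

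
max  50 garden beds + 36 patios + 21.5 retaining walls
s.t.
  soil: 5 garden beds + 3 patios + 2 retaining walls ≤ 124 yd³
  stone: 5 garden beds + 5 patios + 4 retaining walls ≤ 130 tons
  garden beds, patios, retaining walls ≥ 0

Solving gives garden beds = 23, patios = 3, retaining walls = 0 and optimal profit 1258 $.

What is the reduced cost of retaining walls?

-4.5

At the optimum: soil uses 124 of 124 (binding); stone uses 130 of 130 (binding).
From A_Bᵀ y = c: 5·y_soil + 5·y_stone = 50; 3·y_soil + 5·y_stone = 36.
This yields shadow prices y_soil = 7, y_stone = 3.
Reduced cost of retaining walls: c₃ − yᵀa₃ = 21.5 − (7·2 + 3·4) = 21.5 − 26 = -4.5.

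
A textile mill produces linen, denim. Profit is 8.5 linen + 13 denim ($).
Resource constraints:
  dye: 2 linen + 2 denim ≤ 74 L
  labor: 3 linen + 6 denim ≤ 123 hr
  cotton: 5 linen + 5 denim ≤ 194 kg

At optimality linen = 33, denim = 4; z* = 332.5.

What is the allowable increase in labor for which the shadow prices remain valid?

99

Binding constraints: dye, labor. The basis is B = [[2,2],[3,6]] with det 6.
Per unit increase in labor, x* moves by d = (-0.3333, 0.3333).
The basis stays optimal until linen reaches 0; allowable increase = 99 hr.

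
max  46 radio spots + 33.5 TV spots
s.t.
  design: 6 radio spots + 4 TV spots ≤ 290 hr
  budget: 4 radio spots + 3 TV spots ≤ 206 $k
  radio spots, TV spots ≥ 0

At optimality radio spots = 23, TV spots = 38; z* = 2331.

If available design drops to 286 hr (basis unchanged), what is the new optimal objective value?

Both design and budget are binding at x*.
Dual feasibility on the basic columns requires 6·y_design + 4·y_budget = 46, 4·y_design + 3·y_budget = 33.5.
→ y_design = 2 and y_budget = 8.5.
Δz = y_design·Δb = 2 × (-4) = -8, so new z* = 2331 − 8 = 2323.

2323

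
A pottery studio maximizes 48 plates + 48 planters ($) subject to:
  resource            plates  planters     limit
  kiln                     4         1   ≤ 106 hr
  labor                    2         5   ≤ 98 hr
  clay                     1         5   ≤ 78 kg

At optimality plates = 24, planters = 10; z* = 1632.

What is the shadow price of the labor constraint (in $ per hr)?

8

Check each constraint at x*: kiln 106/106 (tight); labor 98/98 (tight); clay 74/78 (slack 4).
Slack constraints have shadow price 0 (complementary slackness).
From A_Bᵀ y = c: 4·y_kiln + 2·y_labor = 48; 1·y_kiln + 5·y_labor = 48.
→ y_kiln = 8 and y_labor = 8.
Shadow price of labor = 8.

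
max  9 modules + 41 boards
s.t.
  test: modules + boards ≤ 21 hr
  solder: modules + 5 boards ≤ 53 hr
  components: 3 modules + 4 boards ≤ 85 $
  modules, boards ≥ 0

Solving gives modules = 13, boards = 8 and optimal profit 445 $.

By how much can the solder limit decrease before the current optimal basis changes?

Binding constraints: test, solder. The basis is B = [[1,1],[1,5]] with det 4.
Per unit decrease in solder, x* moves by d = (0.25, -0.25).
The basis stays optimal until boards reaches 0; allowable decrease = 32 hr.

32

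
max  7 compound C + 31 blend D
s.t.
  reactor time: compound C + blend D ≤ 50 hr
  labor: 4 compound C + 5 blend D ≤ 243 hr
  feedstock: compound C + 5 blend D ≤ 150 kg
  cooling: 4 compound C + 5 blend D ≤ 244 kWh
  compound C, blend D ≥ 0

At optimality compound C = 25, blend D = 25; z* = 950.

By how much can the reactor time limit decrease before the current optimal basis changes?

20

Binding constraints: reactor time, feedstock. The basis is B = [[1,1],[1,5]] with det 4.
Per unit decrease in reactor time, x* moves by d = (-1.25, 0.25).
The basis stays optimal until compound C reaches 0; allowable decrease = 20 hr.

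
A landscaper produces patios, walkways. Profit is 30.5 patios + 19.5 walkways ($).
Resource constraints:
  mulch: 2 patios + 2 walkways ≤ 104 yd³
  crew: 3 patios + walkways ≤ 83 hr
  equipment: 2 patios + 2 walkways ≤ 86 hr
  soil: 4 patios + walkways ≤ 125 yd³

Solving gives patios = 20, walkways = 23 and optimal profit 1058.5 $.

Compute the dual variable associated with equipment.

7

Binding: crew and equipment. Non-binding: mulch (18 unused), soil (22 unused).
By complementary slackness, y = 0 for the non-binding constraints.
The binding rows give the dual system: 3·y_crew + 2·y_equipment = 30.5 and 1·y_crew + 2·y_equipment = 19.5.
Solving: y_crew = 5.5, y_equipment = 7.
Shadow price of equipment = 7.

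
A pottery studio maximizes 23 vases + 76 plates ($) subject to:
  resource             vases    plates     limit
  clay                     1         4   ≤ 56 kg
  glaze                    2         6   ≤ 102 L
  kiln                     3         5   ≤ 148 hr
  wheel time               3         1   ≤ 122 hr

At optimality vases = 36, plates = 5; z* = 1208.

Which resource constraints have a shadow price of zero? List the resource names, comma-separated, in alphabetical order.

kiln, wheel time

clay: 56/56 (binding)
glaze: 102/102 (binding)
kiln: 133/148 (slack 15)
wheel time: 113/122 (slack 9)
By complementary slackness, a constraint with positive slack has shadow price 0 → kiln, wheel time.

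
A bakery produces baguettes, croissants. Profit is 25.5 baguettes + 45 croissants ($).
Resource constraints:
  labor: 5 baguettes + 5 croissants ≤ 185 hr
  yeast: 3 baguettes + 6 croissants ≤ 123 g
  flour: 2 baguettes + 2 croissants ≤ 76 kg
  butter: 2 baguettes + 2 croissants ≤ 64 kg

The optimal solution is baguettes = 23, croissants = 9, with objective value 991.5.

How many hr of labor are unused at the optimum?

labor used = 5·23 + 5·9 = 160; slack = 185 − 160 = 25.

25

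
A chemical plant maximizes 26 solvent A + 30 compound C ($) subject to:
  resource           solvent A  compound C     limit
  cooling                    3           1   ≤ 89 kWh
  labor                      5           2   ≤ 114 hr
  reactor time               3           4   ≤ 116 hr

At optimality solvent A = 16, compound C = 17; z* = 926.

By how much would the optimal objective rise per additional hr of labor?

1

Binding: labor and reactor time. Non-binding: cooling (24 unused).
Since cooling is not tight, its dual is 0.
The binding rows give the dual system: 5·y_labor + 3·y_reactor time = 26 and 2·y_labor + 4·y_reactor time = 30.
This yields shadow prices y_labor = 1, y_reactor time = 7.
Shadow price of labor = 1.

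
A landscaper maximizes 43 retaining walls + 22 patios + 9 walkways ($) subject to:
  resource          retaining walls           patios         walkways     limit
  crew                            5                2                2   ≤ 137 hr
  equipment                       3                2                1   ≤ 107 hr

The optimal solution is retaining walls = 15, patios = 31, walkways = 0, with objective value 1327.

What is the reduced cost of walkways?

At the optimum: crew uses 137 of 137 (binding); equipment uses 107 of 107 (binding).
Dual feasibility on the basic columns requires 5·y_crew + 3·y_equipment = 43, 2·y_crew + 2·y_equipment = 22.
Solving: y_crew = 5, y_equipment = 6.
Reduced cost of walkways: c₃ − yᵀa₃ = 9 − (5·2 + 6·1) = 9 − 16 = -7.

-7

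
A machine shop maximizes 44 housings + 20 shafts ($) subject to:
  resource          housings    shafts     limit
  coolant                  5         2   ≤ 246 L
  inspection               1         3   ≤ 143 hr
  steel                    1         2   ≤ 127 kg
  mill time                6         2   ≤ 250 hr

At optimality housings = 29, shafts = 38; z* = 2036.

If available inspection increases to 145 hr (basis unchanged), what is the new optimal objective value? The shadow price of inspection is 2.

2040

Δb = 2, so new z* = 2036 + (2)·(2) = 2036 + 4 = 2040.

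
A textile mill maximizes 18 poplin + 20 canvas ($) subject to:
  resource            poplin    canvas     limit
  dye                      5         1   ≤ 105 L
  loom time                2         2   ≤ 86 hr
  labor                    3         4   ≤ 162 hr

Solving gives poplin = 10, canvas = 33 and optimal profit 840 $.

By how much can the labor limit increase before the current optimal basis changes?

10

Binding constraints: loom time, labor. The basis is B = [[2,2],[3,4]] with det 2.
Per unit increase in labor, x* moves by d = (-1, 1).
The basis stays optimal until poplin reaches 0; allowable increase = 10 hr.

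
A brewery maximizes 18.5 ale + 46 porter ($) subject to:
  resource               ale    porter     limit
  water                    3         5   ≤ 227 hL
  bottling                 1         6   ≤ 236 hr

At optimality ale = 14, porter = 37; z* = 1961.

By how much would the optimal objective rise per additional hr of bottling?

3.5

Check each constraint at x*: water 227/227 (tight); bottling 236/236 (tight).
The binding rows give the dual system: 3·y_water + 1·y_bottling = 18.5 and 5·y_water + 6·y_bottling = 46.
Solving: y_water = 5, y_bottling = 3.5.
Shadow price of bottling = 3.5.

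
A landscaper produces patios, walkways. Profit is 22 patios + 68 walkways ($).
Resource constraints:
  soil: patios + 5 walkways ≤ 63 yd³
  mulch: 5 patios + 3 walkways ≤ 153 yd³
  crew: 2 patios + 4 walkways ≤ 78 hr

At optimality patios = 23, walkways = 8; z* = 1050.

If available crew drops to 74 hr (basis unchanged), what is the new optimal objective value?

Binding: soil and crew. Non-binding: mulch (14 unused).
By complementary slackness, y = 0 for the non-binding constraint.
From A_Bᵀ y = c: 1·y_soil + 2·y_crew = 22; 5·y_soil + 4·y_crew = 68.
This yields shadow prices y_soil = 8, y_crew = 7.
Δz = y_crew·Δb = 7 × (-4) = -28, so new z* = 1050 − 28 = 1022.

1022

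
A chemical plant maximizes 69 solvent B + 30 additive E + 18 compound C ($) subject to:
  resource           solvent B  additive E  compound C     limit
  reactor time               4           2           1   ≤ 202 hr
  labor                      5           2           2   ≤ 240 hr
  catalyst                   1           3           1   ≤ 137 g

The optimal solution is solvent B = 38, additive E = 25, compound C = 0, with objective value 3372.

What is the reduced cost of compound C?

-6

At the optimum: reactor time uses 202 of 202 (binding); labor uses 240 of 240 (binding); catalyst uses 113 of 137 (slack = 24).
Since catalyst is not tight, its dual is 0.
From A_Bᵀ y = c: 4·y_reactor time + 5·y_labor = 69; 2·y_reactor time + 2·y_labor = 30.
This yields shadow prices y_reactor time = 6, y_labor = 9.
Reduced cost of compound C: c₃ − yᵀa₃ = 18 − (6·1 + 9·2) = 18 − 24 = -6.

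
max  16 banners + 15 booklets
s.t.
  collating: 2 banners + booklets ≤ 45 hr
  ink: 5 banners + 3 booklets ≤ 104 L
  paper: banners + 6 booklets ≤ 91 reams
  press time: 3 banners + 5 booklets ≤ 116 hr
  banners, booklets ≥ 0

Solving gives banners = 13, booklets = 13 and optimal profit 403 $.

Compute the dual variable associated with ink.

Check each constraint at x*: collating 39/45 (slack 6); ink 104/104 (tight); paper 91/91 (tight); press time 104/116 (slack 12).
Slack constraints have shadow price 0 (complementary slackness).
Dual feasibility on the basic columns requires 5·y_ink + 1·y_paper = 16, 3·y_ink + 6·y_paper = 15.
This yields shadow prices y_ink = 3, y_paper = 1.
Shadow price of ink = 3.

3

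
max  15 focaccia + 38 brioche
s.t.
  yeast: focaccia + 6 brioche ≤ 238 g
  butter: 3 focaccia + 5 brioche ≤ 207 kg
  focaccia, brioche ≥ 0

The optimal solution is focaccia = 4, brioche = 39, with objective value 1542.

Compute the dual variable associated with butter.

Check each constraint at x*: yeast 238/238 (tight); butter 207/207 (tight).
From A_Bᵀ y = c: 1·y_yeast + 3·y_butter = 15; 6·y_yeast + 5·y_butter = 38.
Solving: y_yeast = 3, y_butter = 4.
Shadow price of butter = 4.

4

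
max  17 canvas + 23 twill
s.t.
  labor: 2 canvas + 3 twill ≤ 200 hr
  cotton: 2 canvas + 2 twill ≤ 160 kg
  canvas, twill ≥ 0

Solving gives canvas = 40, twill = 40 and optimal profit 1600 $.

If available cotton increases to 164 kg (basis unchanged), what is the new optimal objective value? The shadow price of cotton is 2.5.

1610

Δb = 4, so new z* = 1600 + (2.5)·(4) = 1600 + 10 = 1610.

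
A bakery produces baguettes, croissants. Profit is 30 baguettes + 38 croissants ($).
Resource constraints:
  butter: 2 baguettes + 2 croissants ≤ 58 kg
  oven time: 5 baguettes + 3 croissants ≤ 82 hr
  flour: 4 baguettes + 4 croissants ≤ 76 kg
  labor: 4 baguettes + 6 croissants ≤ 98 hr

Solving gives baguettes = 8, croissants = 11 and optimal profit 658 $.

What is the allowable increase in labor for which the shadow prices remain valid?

Binding constraints: flour, labor. The basis is B = [[4,4],[4,6]] with det 8.
Per unit increase in labor, x* moves by d = (-0.5, 0.5).
The basis stays optimal until baguettes reaches 0; allowable increase = 16 hr.

16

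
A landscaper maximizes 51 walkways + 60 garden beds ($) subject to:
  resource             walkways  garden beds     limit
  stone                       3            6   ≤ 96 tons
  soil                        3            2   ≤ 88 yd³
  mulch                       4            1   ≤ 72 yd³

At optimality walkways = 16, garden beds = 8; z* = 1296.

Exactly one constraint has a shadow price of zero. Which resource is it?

soil

stone: 96/96 (binding)
soil: 64/88 (slack 24)
mulch: 72/72 (binding)
By complementary slackness, a constraint with positive slack has shadow price 0 → soil.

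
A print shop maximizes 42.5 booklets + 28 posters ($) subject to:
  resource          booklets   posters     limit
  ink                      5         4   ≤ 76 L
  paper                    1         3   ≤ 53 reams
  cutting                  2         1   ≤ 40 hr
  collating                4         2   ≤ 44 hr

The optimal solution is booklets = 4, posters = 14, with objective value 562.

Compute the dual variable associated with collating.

Check each constraint at x*: ink 76/76 (tight); paper 46/53 (slack 7); cutting 22/40 (slack 18); collating 44/44 (tight).
By complementary slackness, y = 0 for the non-binding constraints.
From A_Bᵀ y = c: 5·y_ink + 4·y_collating = 42.5; 4·y_ink + 2·y_collating = 28.
This yields shadow prices y_ink = 4.5, y_collating = 5.
Shadow price of collating = 5.

5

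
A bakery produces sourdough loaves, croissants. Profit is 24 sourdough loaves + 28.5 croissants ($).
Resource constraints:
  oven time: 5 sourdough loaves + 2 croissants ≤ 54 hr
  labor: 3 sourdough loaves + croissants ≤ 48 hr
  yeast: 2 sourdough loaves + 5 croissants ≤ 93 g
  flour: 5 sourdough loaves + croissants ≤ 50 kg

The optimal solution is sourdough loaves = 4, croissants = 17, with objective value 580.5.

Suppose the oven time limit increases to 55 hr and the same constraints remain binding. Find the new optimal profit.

Binding: oven time and yeast. Non-binding: labor (19 unused), flour (13 unused).
Slack constraints have shadow price 0 (complementary slackness).
The binding rows give the dual system: 5·y_oven time + 2·y_yeast = 24 and 2·y_oven time + 5·y_yeast = 28.5.
Solving: y_oven time = 3, y_yeast = 4.5.
Δz = y_oven time·Δb = 3 × (1) = 3, so new z* = 580.5 + 3 = 583.5.

583.5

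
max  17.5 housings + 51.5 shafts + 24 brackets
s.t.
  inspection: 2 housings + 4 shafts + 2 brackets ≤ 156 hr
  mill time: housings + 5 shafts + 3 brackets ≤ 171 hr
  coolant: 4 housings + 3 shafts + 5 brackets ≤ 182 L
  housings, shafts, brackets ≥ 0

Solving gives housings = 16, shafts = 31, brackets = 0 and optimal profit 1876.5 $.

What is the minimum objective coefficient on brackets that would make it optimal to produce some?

28.5

At the optimum: inspection uses 156 of 156 (binding); mill time uses 171 of 171 (binding); coolant uses 157 of 182 (slack = 25).
Slack constraints have shadow price 0 (complementary slackness).
Dual feasibility on the basic columns requires 2·y_inspection + 1·y_mill time = 17.5, 4·y_inspection + 5·y_mill time = 51.5.
This yields shadow prices y_inspection = 6, y_mill time = 5.5.
brackets enters the basis when its profit ≥ yᵀa₃ = 6·2 + 5.5·3 = 28.5.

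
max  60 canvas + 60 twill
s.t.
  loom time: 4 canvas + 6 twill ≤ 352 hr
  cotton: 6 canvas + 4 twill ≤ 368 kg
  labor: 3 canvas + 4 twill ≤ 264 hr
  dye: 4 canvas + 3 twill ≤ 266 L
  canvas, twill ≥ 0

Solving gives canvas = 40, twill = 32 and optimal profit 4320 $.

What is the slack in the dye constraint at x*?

dye used = 4·40 + 3·32 = 256; slack = 266 − 256 = 10.

10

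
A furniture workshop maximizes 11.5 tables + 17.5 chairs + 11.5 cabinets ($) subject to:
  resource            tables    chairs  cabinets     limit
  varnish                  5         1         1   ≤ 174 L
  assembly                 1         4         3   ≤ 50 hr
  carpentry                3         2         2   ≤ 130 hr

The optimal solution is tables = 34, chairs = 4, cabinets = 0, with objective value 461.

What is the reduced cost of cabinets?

At the optimum: varnish uses 174 of 174 (binding); assembly uses 50 of 50 (binding); carpentry uses 110 of 130 (slack = 20).
By complementary slackness, y = 0 for the non-binding constraint.
Dual feasibility on the basic columns requires 5·y_varnish + 1·y_assembly = 11.5, 1·y_varnish + 4·y_assembly = 17.5.
→ y_varnish = 1.5 and y_assembly = 4.
Reduced cost of cabinets: c₃ − yᵀa₃ = 11.5 − (1.5·1 + 4·3) = 11.5 − 13.5 = -2.

-2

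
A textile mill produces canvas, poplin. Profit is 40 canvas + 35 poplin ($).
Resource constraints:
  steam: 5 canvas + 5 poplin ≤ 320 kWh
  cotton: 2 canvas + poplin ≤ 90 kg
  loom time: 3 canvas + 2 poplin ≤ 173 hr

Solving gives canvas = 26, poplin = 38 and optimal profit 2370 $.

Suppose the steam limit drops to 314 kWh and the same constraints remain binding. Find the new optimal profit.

2334

At the optimum: steam uses 320 of 320 (binding); cotton uses 90 of 90 (binding); loom time uses 154 of 173 (slack = 19).
By complementary slackness, y = 0 for the non-binding constraint.
The binding rows give the dual system: 5·y_steam + 2·y_cotton = 40 and 5·y_steam + 1·y_cotton = 35.
Solving: y_steam = 6, y_cotton = 5.
Δz = y_steam·Δb = 6 × (-6) = -36, so new z* = 2370 − 36 = 2334.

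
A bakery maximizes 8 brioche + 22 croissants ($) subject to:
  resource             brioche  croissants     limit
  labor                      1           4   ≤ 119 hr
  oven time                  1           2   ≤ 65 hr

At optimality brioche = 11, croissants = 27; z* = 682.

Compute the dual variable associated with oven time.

5

At the optimum: labor uses 119 of 119 (binding); oven time uses 65 of 65 (binding).
Dual feasibility on the basic columns requires 1·y_labor + 1·y_oven time = 8, 4·y_labor + 2·y_oven time = 22.
Solving: y_labor = 3, y_oven time = 5.
Shadow price of oven time = 5.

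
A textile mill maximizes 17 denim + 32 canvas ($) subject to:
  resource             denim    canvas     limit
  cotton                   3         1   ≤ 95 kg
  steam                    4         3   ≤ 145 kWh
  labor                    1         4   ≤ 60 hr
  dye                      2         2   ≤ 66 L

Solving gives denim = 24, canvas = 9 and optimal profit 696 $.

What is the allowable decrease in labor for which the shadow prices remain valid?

Binding constraints: labor, dye. The basis is B = [[1,4],[2,2]] with det -6.
Per unit decrease in labor, x* moves by d = (0.3333, -0.3333).
The basis stays optimal until cotton becomes binding; allowable decrease = 21 hr.

21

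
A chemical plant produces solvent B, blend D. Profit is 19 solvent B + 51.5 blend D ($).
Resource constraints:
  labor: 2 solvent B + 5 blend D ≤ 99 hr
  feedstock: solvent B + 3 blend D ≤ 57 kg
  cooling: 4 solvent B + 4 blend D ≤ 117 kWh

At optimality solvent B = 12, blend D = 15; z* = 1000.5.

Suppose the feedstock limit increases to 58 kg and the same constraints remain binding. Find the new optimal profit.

1008.5

At the optimum: labor uses 99 of 99 (binding); feedstock uses 57 of 57 (binding); cooling uses 108 of 117 (slack = 9).
Since cooling is not tight, its dual is 0.
The binding rows give the dual system: 2·y_labor + 1·y_feedstock = 19 and 5·y_labor + 3·y_feedstock = 51.5.
This yields shadow prices y_labor = 5.5, y_feedstock = 8.
Δz = y_feedstock·Δb = 8 × (1) = 8, so new z* = 1000.5 + 8 = 1008.5.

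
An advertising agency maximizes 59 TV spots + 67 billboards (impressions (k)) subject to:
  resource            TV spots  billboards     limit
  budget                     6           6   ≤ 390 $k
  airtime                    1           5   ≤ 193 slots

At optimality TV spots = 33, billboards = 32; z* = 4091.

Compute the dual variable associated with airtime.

Both budget and airtime are binding at x*.
The binding rows give the dual system: 6·y_budget + 1·y_airtime = 59 and 6·y_budget + 5·y_airtime = 67.
This yields shadow prices y_budget = 9.5, y_airtime = 2.
Shadow price of airtime = 2.

2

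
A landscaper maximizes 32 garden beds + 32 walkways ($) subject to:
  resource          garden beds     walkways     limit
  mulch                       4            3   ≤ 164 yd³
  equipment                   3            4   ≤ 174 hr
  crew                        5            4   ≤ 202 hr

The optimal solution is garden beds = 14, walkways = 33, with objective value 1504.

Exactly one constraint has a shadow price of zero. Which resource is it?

mulch: 155/164 (slack 9)
equipment: 174/174 (binding)
crew: 202/202 (binding)
By complementary slackness, a constraint with positive slack has shadow price 0 → mulch.

mulch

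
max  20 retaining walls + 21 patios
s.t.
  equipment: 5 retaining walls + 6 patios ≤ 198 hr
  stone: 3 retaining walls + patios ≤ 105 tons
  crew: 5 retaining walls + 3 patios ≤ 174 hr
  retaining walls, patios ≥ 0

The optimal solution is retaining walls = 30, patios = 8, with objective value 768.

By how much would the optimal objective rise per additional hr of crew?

1

Binding: equipment and crew. Non-binding: stone (7 unused).
By complementary slackness, y = 0 for the non-binding constraint.
The binding rows give the dual system: 5·y_equipment + 5·y_crew = 20 and 6·y_equipment + 3·y_crew = 21.
→ y_equipment = 3 and y_crew = 1.
Shadow price of crew = 1.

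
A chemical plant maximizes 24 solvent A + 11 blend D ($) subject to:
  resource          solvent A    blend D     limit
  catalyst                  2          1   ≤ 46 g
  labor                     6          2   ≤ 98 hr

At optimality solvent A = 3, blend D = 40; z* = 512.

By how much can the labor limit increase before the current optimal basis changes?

40

Binding constraints: catalyst, labor. The basis is B = [[2,1],[6,2]] with det -2.
Per unit increase in labor, x* moves by d = (0.5, -1).
The basis stays optimal until blend D reaches 0; allowable increase = 40 hr.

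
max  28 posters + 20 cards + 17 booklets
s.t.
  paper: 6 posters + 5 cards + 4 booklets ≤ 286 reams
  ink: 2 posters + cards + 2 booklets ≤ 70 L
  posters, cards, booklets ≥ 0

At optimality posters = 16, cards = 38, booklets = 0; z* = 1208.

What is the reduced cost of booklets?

-5

At the optimum: paper uses 286 of 286 (binding); ink uses 70 of 70 (binding).
Dual feasibility on the basic columns requires 6·y_paper + 2·y_ink = 28, 5·y_paper + 1·y_ink = 20.
Solving: y_paper = 3, y_ink = 5.
Reduced cost of booklets: c₃ − yᵀa₃ = 17 − (3·4 + 5·2) = 17 − 22 = -5.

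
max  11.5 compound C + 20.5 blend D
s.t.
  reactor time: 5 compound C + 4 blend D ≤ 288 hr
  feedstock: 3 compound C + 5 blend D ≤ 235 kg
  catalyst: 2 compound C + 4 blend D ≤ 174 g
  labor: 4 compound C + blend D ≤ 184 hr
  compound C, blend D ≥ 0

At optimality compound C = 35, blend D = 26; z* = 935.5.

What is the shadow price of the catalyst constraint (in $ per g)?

2

At the optimum: reactor time uses 279 of 288 (slack = 9); feedstock uses 235 of 235 (binding); catalyst uses 174 of 174 (binding); labor uses 166 of 184 (slack = 18).
By complementary slackness, y = 0 for the non-binding constraints.
From A_Bᵀ y = c: 3·y_feedstock + 2·y_catalyst = 11.5; 5·y_feedstock + 4·y_catalyst = 20.5.
This yields shadow prices y_feedstock = 2.5, y_catalyst = 2.
Shadow price of catalyst = 2.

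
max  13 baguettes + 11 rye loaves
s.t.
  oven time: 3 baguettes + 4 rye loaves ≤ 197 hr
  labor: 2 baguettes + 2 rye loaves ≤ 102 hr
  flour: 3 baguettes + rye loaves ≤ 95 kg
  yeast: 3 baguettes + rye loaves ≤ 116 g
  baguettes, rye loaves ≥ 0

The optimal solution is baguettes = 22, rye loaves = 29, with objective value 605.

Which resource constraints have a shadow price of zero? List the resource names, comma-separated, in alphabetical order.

oven time: 182/197 (slack 15)
labor: 102/102 (binding)
flour: 95/95 (binding)
yeast: 95/116 (slack 21)
By complementary slackness, a constraint with positive slack has shadow price 0 → oven time, yeast.

oven time, yeast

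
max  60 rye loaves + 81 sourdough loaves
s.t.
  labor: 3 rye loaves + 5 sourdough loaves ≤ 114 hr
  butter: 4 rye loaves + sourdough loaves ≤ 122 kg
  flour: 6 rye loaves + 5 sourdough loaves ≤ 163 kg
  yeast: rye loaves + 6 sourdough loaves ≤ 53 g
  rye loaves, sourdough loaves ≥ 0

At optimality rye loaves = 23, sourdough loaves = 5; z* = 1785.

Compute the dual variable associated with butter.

0

Check each constraint at x*: labor 94/114 (slack 20); butter 97/122 (slack 25); flour 163/163 (tight); yeast 53/53 (tight).
Slack constraints have shadow price 0 (complementary slackness).
From A_Bᵀ y = c: 6·y_flour + 1·y_yeast = 60; 5·y_flour + 6·y_yeast = 81.
This yields shadow prices y_flour = 9, y_yeast = 6.
Shadow price of butter = 0.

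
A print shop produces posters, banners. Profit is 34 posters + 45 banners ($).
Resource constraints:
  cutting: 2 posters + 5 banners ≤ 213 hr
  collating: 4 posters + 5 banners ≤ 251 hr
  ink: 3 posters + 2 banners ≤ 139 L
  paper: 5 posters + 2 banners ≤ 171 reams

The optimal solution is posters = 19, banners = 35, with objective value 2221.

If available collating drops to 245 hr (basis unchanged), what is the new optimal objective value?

Check each constraint at x*: cutting 213/213 (tight); collating 251/251 (tight); ink 127/139 (slack 12); paper 165/171 (slack 6).
Slack constraints have shadow price 0 (complementary slackness).
Dual feasibility on the basic columns requires 2·y_cutting + 4·y_collating = 34, 5·y_cutting + 5·y_collating = 45.
→ y_cutting = 1 and y_collating = 8.
Δz = y_collating·Δb = 8 × (-6) = -48, so new z* = 2221 − 48 = 2173.

2173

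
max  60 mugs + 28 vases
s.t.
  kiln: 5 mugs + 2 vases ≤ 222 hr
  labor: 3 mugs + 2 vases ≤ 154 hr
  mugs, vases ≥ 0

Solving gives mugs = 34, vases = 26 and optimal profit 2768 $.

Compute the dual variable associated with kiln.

9

Both kiln and labor are binding at x*.
The binding rows give the dual system: 5·y_kiln + 3·y_labor = 60 and 2·y_kiln + 2·y_labor = 28.
→ y_kiln = 9 and y_labor = 5.
Shadow price of kiln = 9.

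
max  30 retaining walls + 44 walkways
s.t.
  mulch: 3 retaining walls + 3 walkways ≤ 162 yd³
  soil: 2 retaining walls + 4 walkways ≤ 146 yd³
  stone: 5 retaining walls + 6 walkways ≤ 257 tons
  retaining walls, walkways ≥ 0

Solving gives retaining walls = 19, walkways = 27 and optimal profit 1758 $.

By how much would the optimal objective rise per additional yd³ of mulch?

0

At the optimum: mulch uses 138 of 162 (slack = 24); soil uses 146 of 146 (binding); stone uses 257 of 257 (binding).
By complementary slackness, y = 0 for the non-binding constraint.
The binding rows give the dual system: 2·y_soil + 5·y_stone = 30 and 4·y_soil + 6·y_stone = 44.
Solving: y_soil = 5, y_stone = 4.
Shadow price of mulch = 0.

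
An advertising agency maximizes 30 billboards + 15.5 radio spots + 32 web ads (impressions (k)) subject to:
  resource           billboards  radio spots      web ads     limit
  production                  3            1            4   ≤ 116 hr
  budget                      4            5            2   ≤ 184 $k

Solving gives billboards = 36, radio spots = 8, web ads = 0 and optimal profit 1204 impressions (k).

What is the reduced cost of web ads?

-3

Check each constraint at x*: production 116/116 (tight); budget 184/184 (tight).
From A_Bᵀ y = c: 3·y_production + 4·y_budget = 30; 1·y_production + 5·y_budget = 15.5.
→ y_production = 8 and y_budget = 1.5.
Reduced cost of web ads: c₃ − yᵀa₃ = 32 − (8·4 + 1.5·2) = 32 − 35 = -3.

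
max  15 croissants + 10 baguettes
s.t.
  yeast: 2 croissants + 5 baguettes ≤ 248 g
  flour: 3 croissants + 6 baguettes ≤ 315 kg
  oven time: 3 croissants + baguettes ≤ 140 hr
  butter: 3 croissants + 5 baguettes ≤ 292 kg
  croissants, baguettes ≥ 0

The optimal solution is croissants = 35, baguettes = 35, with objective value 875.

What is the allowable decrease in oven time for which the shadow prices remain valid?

15

Binding constraints: flour, oven time. The basis is B = [[3,6],[3,1]] with det -15.
Per unit decrease in oven time, x* moves by d = (-0.4, 0.2).
The basis stays optimal until yeast becomes binding; allowable decrease = 15 hr.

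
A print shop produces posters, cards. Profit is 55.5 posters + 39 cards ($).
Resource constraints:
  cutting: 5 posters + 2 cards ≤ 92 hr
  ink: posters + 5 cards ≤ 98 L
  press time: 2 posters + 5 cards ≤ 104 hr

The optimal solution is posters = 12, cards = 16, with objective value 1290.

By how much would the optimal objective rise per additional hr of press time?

Binding: cutting and press time. Non-binding: ink (6 unused).
By complementary slackness, y = 0 for the non-binding constraint.
From A_Bᵀ y = c: 5·y_cutting + 2·y_press time = 55.5; 2·y_cutting + 5·y_press time = 39.
Solving: y_cutting = 9.5, y_press time = 4.
Shadow price of press time = 4.

4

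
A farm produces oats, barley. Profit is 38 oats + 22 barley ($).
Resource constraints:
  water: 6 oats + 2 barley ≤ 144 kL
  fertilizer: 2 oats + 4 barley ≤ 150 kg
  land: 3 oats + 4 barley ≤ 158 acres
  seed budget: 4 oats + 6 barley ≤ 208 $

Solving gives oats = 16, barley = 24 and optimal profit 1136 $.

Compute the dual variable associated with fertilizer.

0

At the optimum: water uses 144 of 144 (binding); fertilizer uses 128 of 150 (slack = 22); land uses 144 of 158 (slack = 14); seed budget uses 208 of 208 (binding).
By complementary slackness, y = 0 for the non-binding constraints.
Dual feasibility on the basic columns requires 6·y_water + 4·y_seed budget = 38, 2·y_water + 6·y_seed budget = 22.
Solving: y_water = 5, y_seed budget = 2.
Shadow price of fertilizer = 0.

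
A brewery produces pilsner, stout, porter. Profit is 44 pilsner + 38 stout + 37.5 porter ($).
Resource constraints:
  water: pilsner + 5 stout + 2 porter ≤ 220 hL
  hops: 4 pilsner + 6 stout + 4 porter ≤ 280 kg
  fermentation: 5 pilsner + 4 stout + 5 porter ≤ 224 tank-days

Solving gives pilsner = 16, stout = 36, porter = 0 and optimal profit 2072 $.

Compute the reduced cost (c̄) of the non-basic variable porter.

-6.5

Check each constraint at x*: water 196/220 (slack 24); hops 280/280 (tight); fermentation 224/224 (tight).
Slack constraints have shadow price 0 (complementary slackness).
The binding rows give the dual system: 4·y_hops + 5·y_fermentation = 44 and 6·y_hops + 4·y_fermentation = 38.
This yields shadow prices y_hops = 1, y_fermentation = 8.
Reduced cost of porter: c₃ − yᵀa₃ = 37.5 − (1·4 + 8·5) = 37.5 − 44 = -6.5.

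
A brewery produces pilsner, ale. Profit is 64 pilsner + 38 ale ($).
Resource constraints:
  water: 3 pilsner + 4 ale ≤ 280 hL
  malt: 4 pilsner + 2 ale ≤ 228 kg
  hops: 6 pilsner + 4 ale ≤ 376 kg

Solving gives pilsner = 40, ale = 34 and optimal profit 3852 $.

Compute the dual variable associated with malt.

Binding: malt and hops. Non-binding: water (24 unused).
By complementary slackness, y = 0 for the non-binding constraint.
From A_Bᵀ y = c: 4·y_malt + 6·y_hops = 64; 2·y_malt + 4·y_hops = 38.
This yields shadow prices y_malt = 7, y_hops = 6.
Shadow price of malt = 7.

7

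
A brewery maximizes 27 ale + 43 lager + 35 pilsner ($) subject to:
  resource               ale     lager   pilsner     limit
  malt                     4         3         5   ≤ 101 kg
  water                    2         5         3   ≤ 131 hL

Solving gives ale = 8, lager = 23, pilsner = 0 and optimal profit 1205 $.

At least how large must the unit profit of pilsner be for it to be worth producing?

37

Check each constraint at x*: malt 101/101 (tight); water 131/131 (tight).
From A_Bᵀ y = c: 4·y_malt + 2·y_water = 27; 3·y_malt + 5·y_water = 43.
→ y_malt = 3.5 and y_water = 6.5.
pilsner enters the basis when its profit ≥ yᵀa₃ = 3.5·5 + 6.5·3 = 37.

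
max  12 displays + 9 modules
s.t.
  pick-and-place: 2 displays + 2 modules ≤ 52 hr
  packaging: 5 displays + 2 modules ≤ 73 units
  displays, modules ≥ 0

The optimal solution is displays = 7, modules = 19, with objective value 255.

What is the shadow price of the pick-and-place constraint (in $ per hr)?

Both pick-and-place and packaging are binding at x*.
Dual feasibility on the basic columns requires 2·y_pick-and-place + 5·y_packaging = 12, 2·y_pick-and-place + 2·y_packaging = 9.
Solving: y_pick-and-place = 3.5, y_packaging = 1.
Shadow price of pick-and-place = 3.5.

3.5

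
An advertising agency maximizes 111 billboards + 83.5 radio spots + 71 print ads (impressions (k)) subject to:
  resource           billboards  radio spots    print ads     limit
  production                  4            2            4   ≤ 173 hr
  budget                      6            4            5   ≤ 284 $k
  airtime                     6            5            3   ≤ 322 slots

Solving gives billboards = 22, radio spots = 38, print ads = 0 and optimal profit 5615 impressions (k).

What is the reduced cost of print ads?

-2.5

Check each constraint at x*: production 164/173 (slack 9); budget 284/284 (tight); airtime 322/322 (tight).
Since production is not tight, its dual is 0.
From A_Bᵀ y = c: 6·y_budget + 6·y_airtime = 111; 4·y_budget + 5·y_airtime = 83.5.
→ y_budget = 9 and y_airtime = 9.5.
Reduced cost of print ads: c₃ − yᵀa₃ = 71 − (9·5 + 9.5·3) = 71 − 73.5 = -2.5.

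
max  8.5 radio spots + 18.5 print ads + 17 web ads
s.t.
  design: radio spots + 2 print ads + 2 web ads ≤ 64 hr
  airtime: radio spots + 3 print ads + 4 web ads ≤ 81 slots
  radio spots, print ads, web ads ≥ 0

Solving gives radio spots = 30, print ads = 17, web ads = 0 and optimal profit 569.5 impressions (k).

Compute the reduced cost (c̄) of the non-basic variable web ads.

Check each constraint at x*: design 64/64 (tight); airtime 81/81 (tight).
From A_Bᵀ y = c: 1·y_design + 1·y_airtime = 8.5; 2·y_design + 3·y_airtime = 18.5.
→ y_design = 7 and y_airtime = 1.5.
Reduced cost of web ads: c₃ − yᵀa₃ = 17 − (7·2 + 1.5·4) = 17 − 20 = -3.

-3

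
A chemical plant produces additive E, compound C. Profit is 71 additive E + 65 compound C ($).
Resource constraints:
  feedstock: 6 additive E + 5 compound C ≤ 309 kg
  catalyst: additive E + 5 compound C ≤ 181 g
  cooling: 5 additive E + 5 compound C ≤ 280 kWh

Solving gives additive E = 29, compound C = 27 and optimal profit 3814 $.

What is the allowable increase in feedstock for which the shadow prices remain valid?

27

Binding constraints: feedstock, cooling. The basis is B = [[6,5],[5,5]] with det 5.
Per unit increase in feedstock, x* moves by d = (1, -1).
The basis stays optimal until compound C reaches 0; allowable increase = 27 kg.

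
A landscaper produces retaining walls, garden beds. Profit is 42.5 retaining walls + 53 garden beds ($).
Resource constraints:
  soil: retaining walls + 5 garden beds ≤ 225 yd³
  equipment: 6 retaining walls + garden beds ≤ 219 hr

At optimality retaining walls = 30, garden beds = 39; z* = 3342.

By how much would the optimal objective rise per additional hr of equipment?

Both soil and equipment are binding at x*.
From A_Bᵀ y = c: 1·y_soil + 6·y_equipment = 42.5; 5·y_soil + 1·y_equipment = 53.
→ y_soil = 9.5 and y_equipment = 5.5.
Shadow price of equipment = 5.5.

5.5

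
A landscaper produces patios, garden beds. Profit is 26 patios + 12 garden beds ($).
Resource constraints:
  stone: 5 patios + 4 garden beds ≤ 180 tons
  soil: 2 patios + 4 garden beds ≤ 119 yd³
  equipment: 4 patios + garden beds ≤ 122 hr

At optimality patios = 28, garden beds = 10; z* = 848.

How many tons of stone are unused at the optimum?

stone used = 5·28 + 4·10 = 180; slack = 180 − 180 = 0.

0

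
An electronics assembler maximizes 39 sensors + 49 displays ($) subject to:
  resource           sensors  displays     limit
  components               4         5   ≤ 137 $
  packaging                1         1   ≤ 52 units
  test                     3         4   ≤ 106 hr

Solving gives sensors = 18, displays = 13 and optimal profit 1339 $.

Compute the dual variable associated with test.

Check each constraint at x*: components 137/137 (tight); packaging 31/52 (slack 21); test 106/106 (tight).
By complementary slackness, y = 0 for the non-binding constraint.
Dual feasibility on the basic columns requires 4·y_components + 3·y_test = 39, 5·y_components + 4·y_test = 49.
This yields shadow prices y_components = 9, y_test = 1.
Shadow price of test = 1.

1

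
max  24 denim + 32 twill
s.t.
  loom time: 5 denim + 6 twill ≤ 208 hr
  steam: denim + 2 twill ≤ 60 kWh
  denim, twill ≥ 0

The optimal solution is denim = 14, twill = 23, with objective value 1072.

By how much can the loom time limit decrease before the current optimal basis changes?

28

Binding constraints: loom time, steam. The basis is B = [[5,6],[1,2]] with det 4.
Per unit decrease in loom time, x* moves by d = (-0.5, 0.25).
The basis stays optimal until denim reaches 0; allowable decrease = 28 hr.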